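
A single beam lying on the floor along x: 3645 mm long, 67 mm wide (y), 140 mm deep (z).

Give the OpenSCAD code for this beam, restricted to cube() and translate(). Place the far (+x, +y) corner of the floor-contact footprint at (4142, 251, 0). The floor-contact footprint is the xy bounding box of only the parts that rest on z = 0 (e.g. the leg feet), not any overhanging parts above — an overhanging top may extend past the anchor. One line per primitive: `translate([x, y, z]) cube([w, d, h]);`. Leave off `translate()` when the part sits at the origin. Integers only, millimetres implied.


translate([497, 184, 0]) cube([3645, 67, 140]);


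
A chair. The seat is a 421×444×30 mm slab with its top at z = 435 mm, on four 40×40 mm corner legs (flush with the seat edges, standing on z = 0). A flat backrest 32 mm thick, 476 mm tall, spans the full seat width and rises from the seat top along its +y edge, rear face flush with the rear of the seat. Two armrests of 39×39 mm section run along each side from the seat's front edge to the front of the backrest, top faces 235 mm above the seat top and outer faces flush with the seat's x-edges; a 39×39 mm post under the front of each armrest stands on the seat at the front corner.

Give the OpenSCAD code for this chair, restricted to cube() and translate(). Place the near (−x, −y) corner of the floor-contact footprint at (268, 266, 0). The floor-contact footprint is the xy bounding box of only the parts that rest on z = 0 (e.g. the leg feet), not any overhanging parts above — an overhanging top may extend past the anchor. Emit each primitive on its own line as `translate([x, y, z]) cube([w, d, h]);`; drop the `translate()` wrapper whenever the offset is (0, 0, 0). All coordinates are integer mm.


translate([268, 266, 405]) cube([421, 444, 30]);
translate([268, 266, 0]) cube([40, 40, 405]);
translate([649, 266, 0]) cube([40, 40, 405]);
translate([268, 670, 0]) cube([40, 40, 405]);
translate([649, 670, 0]) cube([40, 40, 405]);
translate([268, 678, 435]) cube([421, 32, 476]);
translate([268, 266, 631]) cube([39, 412, 39]);
translate([650, 266, 631]) cube([39, 412, 39]);
translate([268, 266, 435]) cube([39, 39, 196]);
translate([650, 266, 435]) cube([39, 39, 196]);


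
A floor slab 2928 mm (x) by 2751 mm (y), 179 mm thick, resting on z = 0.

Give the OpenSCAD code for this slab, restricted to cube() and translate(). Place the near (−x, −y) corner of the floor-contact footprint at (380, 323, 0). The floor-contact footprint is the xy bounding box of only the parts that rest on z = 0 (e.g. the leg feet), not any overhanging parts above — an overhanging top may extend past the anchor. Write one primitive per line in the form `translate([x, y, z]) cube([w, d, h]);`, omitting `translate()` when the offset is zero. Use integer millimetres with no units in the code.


translate([380, 323, 0]) cube([2928, 2751, 179]);


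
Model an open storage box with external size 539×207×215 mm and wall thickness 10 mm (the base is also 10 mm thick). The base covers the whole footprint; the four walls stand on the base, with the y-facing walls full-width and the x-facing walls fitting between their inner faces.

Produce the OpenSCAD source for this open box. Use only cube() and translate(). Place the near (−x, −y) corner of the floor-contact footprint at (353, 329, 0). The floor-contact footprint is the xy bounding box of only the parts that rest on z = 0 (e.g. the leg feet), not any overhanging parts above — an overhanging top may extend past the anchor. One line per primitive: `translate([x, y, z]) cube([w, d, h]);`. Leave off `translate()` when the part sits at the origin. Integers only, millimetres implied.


translate([353, 329, 0]) cube([539, 207, 10]);
translate([353, 329, 10]) cube([539, 10, 205]);
translate([353, 526, 10]) cube([539, 10, 205]);
translate([353, 339, 10]) cube([10, 187, 205]);
translate([882, 339, 10]) cube([10, 187, 205]);


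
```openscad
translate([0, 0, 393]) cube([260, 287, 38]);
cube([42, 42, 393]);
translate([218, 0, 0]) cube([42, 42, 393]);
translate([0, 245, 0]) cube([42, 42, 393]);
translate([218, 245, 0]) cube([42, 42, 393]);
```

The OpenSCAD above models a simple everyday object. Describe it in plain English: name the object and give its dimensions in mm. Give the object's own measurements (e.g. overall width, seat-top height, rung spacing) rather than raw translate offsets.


A four-legged stool. The seat is a 260×287×38 mm slab whose top surface is at z = 431 mm; four square legs, each 42×42 mm in cross-section, run from the floor (z = 0) to the underside of the seat, each flush with a corner of the seat.


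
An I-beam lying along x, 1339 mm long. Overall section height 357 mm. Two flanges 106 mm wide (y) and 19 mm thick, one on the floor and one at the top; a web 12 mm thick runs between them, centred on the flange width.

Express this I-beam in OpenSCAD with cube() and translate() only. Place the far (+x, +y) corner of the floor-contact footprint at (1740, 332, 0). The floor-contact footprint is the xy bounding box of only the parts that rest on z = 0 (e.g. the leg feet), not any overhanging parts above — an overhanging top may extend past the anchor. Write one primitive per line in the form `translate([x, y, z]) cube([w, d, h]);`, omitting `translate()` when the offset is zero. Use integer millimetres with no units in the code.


translate([401, 226, 0]) cube([1339, 106, 19]);
translate([401, 273, 19]) cube([1339, 12, 319]);
translate([401, 226, 338]) cube([1339, 106, 19]);


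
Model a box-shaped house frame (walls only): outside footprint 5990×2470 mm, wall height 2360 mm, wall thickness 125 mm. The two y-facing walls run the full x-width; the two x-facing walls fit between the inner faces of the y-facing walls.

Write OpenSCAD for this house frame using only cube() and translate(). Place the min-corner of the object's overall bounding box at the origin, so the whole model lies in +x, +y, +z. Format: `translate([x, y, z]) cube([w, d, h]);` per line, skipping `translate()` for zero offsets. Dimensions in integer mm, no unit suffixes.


cube([5990, 125, 2360]);
translate([0, 2345, 0]) cube([5990, 125, 2360]);
translate([0, 125, 0]) cube([125, 2220, 2360]);
translate([5865, 125, 0]) cube([125, 2220, 2360]);


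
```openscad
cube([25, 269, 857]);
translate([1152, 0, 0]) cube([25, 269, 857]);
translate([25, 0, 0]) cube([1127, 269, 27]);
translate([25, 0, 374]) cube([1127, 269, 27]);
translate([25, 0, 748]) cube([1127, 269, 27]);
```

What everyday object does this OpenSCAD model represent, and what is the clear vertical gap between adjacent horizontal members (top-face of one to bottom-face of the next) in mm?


A bookshelf. The clear shelf gap is 347 mm.

Two tall side panels with 3 horizontal boards between them — a bookshelf. The first two shelf undersides are at z = 0 and z = 374; with shelf thickness 27, the clear gap is 374 − 0 − 27 = 347 mm.


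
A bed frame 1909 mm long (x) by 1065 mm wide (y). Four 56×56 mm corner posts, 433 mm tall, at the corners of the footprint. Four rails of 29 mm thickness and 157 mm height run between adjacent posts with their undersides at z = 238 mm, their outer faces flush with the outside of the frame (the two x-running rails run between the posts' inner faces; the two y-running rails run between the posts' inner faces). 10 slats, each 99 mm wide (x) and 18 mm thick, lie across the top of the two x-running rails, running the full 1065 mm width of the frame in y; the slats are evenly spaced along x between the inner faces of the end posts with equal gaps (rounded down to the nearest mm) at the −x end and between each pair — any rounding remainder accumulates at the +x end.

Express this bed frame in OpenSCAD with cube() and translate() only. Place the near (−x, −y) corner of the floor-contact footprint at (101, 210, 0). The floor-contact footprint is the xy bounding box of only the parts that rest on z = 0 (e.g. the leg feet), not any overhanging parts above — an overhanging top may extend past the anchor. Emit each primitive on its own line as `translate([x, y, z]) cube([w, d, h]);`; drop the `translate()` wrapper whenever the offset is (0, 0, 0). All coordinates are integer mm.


translate([101, 210, 0]) cube([56, 56, 433]);
translate([101, 1219, 0]) cube([56, 56, 433]);
translate([1954, 210, 0]) cube([56, 56, 433]);
translate([1954, 1219, 0]) cube([56, 56, 433]);
translate([157, 210, 238]) cube([1797, 29, 157]);
translate([157, 1246, 238]) cube([1797, 29, 157]);
translate([101, 266, 238]) cube([29, 953, 157]);
translate([1981, 266, 238]) cube([29, 953, 157]);
translate([230, 210, 395]) cube([99, 1065, 18]);
translate([402, 210, 395]) cube([99, 1065, 18]);
translate([574, 210, 395]) cube([99, 1065, 18]);
translate([746, 210, 395]) cube([99, 1065, 18]);
translate([918, 210, 395]) cube([99, 1065, 18]);
translate([1090, 210, 395]) cube([99, 1065, 18]);
translate([1262, 210, 395]) cube([99, 1065, 18]);
translate([1434, 210, 395]) cube([99, 1065, 18]);
translate([1606, 210, 395]) cube([99, 1065, 18]);
translate([1778, 210, 395]) cube([99, 1065, 18]);


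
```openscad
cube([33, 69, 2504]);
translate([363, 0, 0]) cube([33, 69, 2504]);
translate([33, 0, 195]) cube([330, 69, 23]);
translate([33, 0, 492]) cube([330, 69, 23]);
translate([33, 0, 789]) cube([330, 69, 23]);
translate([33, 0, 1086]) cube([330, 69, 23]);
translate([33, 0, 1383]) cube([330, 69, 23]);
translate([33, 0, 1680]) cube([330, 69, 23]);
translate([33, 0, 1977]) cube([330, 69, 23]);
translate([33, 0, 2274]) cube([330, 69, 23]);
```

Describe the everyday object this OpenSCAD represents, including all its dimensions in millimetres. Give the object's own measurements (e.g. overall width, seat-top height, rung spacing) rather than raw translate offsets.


A straight ladder. Two 33×69 mm vertical rails, 2504 mm tall, stand 396 mm apart (outside-to-outside) with their front faces coplanar on the −y side. 8 rungs, each 69 mm deep and 23 mm tall, span between the inner faces of the rails, front faces flush with the rails. The lowest rung's underside is at z = 195 mm and rungs are spaced 297 mm apart (underside to underside).


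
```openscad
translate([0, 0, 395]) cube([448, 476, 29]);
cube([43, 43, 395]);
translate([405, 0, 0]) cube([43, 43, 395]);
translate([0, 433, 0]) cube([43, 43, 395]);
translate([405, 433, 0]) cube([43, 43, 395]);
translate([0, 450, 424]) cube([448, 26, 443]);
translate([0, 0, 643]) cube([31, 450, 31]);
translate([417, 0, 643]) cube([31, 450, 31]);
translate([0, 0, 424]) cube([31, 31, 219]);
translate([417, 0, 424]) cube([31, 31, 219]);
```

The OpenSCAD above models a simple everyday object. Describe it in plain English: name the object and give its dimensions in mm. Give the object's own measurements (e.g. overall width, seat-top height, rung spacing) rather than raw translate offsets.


A chair. The seat is a 448×476×29 mm slab with its top at z = 424 mm, on four 43×43 mm corner legs (flush with the seat edges, standing on z = 0). A flat backrest 26 mm thick, 443 mm tall, spans the full seat width and rises from the seat top along its +y edge, rear face flush with the rear of the seat. Two armrests of 31×31 mm section run along each side from the seat's front edge to the front of the backrest, top faces 250 mm above the seat top and outer faces flush with the seat's x-edges; a 31×31 mm post under the front of each armrest stands on the seat at the front corner.


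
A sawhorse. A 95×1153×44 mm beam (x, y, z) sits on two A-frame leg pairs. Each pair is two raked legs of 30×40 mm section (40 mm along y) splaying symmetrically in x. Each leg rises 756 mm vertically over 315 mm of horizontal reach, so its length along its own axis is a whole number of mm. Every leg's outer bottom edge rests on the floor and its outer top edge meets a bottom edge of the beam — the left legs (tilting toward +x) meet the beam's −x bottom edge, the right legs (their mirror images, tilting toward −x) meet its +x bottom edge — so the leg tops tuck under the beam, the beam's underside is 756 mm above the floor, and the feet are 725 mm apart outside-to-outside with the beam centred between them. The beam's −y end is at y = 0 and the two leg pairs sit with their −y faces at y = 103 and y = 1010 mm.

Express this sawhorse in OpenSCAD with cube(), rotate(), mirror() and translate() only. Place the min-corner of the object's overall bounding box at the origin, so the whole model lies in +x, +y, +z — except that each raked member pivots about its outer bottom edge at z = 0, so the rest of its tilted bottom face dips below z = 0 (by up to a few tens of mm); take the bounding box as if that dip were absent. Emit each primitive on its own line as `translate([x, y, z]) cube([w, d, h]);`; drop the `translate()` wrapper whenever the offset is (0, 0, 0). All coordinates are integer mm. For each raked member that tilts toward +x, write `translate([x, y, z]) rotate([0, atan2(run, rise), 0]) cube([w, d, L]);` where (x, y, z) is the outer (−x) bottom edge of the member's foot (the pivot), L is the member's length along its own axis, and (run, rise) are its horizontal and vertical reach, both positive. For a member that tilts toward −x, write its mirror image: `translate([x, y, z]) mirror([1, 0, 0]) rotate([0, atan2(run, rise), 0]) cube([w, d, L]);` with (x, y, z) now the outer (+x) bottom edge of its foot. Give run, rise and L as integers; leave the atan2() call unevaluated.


translate([315, 0, 756]) cube([95, 1153, 44]);
translate([0, 103, 0]) rotate([0, atan2(315, 756), 0]) cube([30, 40, 819]);
translate([725, 103, 0]) mirror([1, 0, 0]) rotate([0, atan2(315, 756), 0]) cube([30, 40, 819]);
translate([0, 1010, 0]) rotate([0, atan2(315, 756), 0]) cube([30, 40, 819]);
translate([725, 1010, 0]) mirror([1, 0, 0]) rotate([0, atan2(315, 756), 0]) cube([30, 40, 819]);


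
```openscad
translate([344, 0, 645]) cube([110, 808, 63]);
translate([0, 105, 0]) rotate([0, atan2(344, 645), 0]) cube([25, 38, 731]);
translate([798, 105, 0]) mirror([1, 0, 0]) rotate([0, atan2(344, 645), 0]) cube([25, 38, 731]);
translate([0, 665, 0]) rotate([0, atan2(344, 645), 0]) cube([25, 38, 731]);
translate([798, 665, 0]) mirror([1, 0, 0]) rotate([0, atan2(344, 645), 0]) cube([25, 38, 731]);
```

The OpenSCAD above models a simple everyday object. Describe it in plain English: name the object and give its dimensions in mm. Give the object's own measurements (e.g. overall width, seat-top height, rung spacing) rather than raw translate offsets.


A sawhorse. A 110×808×63 mm beam (x, y, z) sits on two A-frame leg pairs. Each pair is two raked legs of 25×38 mm section (38 mm along y) splaying symmetrically in x. Each leg rises 645 mm vertically over 344 mm of horizontal reach and is 731 mm long along its own axis. Every leg's outer bottom edge rests on the floor and its outer top edge meets a bottom edge of the beam — the left legs (tilting toward +x) meet the beam's −x bottom edge, the right legs (their mirror images, tilting toward −x) meet its +x bottom edge — so the leg tops tuck under the beam, the beam's underside is 645 mm above the floor, and the feet are 798 mm apart outside-to-outside with the beam centred between them. The two leg pairs are set in 105 mm from either end of the beam.


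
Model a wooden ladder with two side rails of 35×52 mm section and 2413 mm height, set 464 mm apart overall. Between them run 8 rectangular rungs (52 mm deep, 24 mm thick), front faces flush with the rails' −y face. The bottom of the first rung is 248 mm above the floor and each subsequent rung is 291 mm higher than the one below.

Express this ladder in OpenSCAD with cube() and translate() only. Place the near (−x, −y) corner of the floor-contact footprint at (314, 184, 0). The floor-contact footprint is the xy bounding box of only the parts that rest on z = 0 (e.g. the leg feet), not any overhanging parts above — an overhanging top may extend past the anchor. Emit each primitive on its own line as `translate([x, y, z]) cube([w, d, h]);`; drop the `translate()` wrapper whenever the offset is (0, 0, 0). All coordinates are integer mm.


translate([314, 184, 0]) cube([35, 52, 2413]);
translate([743, 184, 0]) cube([35, 52, 2413]);
translate([349, 184, 248]) cube([394, 52, 24]);
translate([349, 184, 539]) cube([394, 52, 24]);
translate([349, 184, 830]) cube([394, 52, 24]);
translate([349, 184, 1121]) cube([394, 52, 24]);
translate([349, 184, 1412]) cube([394, 52, 24]);
translate([349, 184, 1703]) cube([394, 52, 24]);
translate([349, 184, 1994]) cube([394, 52, 24]);
translate([349, 184, 2285]) cube([394, 52, 24]);


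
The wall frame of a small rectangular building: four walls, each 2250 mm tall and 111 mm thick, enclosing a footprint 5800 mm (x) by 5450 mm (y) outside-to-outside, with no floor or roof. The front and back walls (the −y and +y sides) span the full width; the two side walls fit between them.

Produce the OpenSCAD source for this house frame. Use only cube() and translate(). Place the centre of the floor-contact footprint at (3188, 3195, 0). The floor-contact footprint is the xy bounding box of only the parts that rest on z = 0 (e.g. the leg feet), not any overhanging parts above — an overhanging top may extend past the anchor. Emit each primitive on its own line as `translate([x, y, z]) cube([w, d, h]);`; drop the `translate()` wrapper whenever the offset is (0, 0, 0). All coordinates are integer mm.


translate([288, 470, 0]) cube([5800, 111, 2250]);
translate([288, 5809, 0]) cube([5800, 111, 2250]);
translate([288, 581, 0]) cube([111, 5228, 2250]);
translate([5977, 581, 0]) cube([111, 5228, 2250]);


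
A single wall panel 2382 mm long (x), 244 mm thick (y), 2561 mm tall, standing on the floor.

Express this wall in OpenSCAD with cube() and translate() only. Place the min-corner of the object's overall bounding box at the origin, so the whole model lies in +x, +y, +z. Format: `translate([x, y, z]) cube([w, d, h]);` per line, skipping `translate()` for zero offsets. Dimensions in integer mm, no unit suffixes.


cube([2382, 244, 2561]);


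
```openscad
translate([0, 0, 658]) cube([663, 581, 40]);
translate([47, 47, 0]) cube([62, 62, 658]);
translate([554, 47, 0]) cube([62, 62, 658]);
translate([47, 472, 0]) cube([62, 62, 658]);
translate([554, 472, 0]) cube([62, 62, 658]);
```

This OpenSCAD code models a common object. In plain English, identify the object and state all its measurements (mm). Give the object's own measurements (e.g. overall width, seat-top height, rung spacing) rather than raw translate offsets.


A table: top 663 mm (x) × 581 mm (y), 40 mm thick, upper face at z = 698 mm, on four 62×62 mm square legs, each inset 47 mm from the nearest pair of top edges from z = 0 to the bottom of the top.


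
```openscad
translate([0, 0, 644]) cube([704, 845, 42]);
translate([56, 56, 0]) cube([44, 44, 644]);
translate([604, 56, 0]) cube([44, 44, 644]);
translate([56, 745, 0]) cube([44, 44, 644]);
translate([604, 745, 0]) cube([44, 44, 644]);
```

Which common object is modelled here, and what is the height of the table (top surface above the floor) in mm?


A table. The table height is 686 mm.

A 704×845×42 slab sits at z = 644 on four 44 mm square posts — a table. The top surface is at 644 + 42 = 686 mm.


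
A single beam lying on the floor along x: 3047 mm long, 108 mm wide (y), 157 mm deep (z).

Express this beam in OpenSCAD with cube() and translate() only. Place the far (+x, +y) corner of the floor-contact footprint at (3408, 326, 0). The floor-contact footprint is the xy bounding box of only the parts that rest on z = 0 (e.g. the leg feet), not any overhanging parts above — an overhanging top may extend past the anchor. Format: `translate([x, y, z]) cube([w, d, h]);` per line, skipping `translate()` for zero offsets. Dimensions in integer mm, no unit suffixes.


translate([361, 218, 0]) cube([3047, 108, 157]);


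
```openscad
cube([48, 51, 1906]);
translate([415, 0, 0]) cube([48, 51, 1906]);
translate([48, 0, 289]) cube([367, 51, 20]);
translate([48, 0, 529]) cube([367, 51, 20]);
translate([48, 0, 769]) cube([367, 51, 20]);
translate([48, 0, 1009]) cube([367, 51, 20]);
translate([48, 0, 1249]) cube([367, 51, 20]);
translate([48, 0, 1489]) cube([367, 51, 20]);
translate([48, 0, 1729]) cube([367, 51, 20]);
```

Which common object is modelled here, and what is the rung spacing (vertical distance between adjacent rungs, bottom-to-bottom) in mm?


A ladder. The rung spacing is 240 mm.

Two tall 48×51 posts with 7 short bars between them — a ladder. Adjacent rungs sit at z = 289 and z = 529, so the spacing is 529 − 289 = 240 mm.


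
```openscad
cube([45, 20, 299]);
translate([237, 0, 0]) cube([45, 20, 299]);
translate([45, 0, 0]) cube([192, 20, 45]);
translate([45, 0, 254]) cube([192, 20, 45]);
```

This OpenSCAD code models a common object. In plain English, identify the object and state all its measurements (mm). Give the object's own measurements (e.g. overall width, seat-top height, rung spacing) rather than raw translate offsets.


A rectangular picture frame lying in the x–z plane (depth along y). The opening is 192 mm wide (x) by 209 mm tall (z), surrounded by a border 45 mm wide on all four sides. The frame is 20 mm deep and is made of two full-height vertical stiles with two horizontal rails fitted between them.


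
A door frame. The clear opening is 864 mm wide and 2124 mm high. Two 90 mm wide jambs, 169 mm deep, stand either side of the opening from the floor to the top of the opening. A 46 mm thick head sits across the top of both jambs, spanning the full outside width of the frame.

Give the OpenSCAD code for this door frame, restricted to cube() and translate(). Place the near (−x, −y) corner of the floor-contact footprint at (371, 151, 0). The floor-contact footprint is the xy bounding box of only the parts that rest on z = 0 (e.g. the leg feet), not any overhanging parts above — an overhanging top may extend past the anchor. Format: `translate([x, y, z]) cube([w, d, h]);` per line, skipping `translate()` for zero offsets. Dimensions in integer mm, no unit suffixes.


translate([371, 151, 0]) cube([90, 169, 2124]);
translate([1325, 151, 0]) cube([90, 169, 2124]);
translate([371, 151, 2124]) cube([1044, 169, 46]);


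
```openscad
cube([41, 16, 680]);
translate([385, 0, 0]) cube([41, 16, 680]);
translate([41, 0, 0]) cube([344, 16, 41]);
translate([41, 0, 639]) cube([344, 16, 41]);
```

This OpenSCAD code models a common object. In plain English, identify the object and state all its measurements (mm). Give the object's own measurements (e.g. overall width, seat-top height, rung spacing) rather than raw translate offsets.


A rectangular picture frame lying in the x–z plane (depth along y). The opening is 344 mm wide (x) by 598 mm tall (z), surrounded by a border 41 mm wide on all four sides. The frame is 16 mm deep and is made of two full-height vertical stiles with two horizontal rails fitted between them.


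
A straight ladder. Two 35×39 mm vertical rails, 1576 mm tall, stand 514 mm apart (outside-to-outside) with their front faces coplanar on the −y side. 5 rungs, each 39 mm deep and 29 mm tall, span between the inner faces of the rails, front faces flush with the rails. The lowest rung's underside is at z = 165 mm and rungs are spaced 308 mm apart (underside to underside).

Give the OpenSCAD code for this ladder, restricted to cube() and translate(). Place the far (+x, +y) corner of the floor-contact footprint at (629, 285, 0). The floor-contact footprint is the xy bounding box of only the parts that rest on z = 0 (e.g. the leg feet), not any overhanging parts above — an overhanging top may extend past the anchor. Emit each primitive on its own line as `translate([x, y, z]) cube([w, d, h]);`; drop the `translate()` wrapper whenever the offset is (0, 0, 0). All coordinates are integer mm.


translate([115, 246, 0]) cube([35, 39, 1576]);
translate([594, 246, 0]) cube([35, 39, 1576]);
translate([150, 246, 165]) cube([444, 39, 29]);
translate([150, 246, 473]) cube([444, 39, 29]);
translate([150, 246, 781]) cube([444, 39, 29]);
translate([150, 246, 1089]) cube([444, 39, 29]);
translate([150, 246, 1397]) cube([444, 39, 29]);


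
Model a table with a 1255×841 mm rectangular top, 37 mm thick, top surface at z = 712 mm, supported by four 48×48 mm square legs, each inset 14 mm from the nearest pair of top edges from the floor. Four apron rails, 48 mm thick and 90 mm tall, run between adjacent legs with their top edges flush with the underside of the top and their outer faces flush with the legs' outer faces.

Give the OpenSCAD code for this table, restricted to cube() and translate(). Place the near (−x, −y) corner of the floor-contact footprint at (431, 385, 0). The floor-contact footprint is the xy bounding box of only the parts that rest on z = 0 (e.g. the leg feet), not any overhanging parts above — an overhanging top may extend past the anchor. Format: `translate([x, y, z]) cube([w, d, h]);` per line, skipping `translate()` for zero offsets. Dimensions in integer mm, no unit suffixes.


// leg_h = 712 - 37 = 675
// apron z = 675 - 90 = 585
translate([417, 371, 675]) cube([1255, 841, 37]);
translate([431, 385, 0]) cube([48, 48, 675]);
translate([1610, 385, 0]) cube([48, 48, 675]);
translate([431, 1150, 0]) cube([48, 48, 675]);
translate([1610, 1150, 0]) cube([48, 48, 675]);
translate([479, 385, 585]) cube([1131, 48, 90]);
translate([479, 1150, 585]) cube([1131, 48, 90]);
translate([431, 433, 585]) cube([48, 717, 90]);
translate([1610, 433, 585]) cube([48, 717, 90]);


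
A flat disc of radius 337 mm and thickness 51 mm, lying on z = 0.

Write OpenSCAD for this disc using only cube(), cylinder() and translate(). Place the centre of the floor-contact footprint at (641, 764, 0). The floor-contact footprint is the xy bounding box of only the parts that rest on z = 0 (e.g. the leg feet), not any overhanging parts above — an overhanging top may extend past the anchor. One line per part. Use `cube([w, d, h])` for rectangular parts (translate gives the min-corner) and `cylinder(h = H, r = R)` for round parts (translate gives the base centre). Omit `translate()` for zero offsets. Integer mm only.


translate([641, 764, 0]) cylinder(h = 51, r = 337);


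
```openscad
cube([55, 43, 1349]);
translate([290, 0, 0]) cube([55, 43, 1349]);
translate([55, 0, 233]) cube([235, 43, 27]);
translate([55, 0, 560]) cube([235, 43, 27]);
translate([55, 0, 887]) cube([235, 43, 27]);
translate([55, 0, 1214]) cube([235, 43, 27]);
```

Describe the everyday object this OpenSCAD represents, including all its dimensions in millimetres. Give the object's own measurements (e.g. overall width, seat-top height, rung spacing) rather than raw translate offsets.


A straight ladder. Two 55×43 mm vertical rails, 1349 mm tall, stand 345 mm apart (outside-to-outside) with their front faces coplanar on the −y side. 4 rungs, each 43 mm deep and 27 mm tall, span between the inner faces of the rails, front faces flush with the rails. The lowest rung's underside is at z = 233 mm and rungs are spaced 327 mm apart (underside to underside).


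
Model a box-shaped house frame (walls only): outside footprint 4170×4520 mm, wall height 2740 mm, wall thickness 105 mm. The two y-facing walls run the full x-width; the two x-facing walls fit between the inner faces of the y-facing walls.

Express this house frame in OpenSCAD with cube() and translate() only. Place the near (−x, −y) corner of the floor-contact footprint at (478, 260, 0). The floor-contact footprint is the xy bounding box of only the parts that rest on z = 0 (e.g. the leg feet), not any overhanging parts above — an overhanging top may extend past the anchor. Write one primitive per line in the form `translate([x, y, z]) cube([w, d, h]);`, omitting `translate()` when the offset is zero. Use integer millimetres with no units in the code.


translate([478, 260, 0]) cube([4170, 105, 2740]);
translate([478, 4675, 0]) cube([4170, 105, 2740]);
translate([478, 365, 0]) cube([105, 4310, 2740]);
translate([4543, 365, 0]) cube([105, 4310, 2740]);


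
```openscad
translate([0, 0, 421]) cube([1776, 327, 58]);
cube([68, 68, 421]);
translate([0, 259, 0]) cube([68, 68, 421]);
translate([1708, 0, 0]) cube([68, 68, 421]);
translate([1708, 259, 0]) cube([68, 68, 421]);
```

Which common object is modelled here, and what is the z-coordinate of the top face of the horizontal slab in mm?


A bench. The seat-top height is 479 mm.

A long slab on four corner posts — a bench. The slab sits at z = 421 with thickness 58, so the top is 421 + 58 = 479 mm.


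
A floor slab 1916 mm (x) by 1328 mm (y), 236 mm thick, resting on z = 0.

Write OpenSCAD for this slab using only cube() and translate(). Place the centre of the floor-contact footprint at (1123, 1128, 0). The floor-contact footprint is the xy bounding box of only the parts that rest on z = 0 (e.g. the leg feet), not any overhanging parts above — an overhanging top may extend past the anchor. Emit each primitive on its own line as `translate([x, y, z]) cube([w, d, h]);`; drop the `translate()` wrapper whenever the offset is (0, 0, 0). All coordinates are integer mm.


translate([165, 464, 0]) cube([1916, 1328, 236]);


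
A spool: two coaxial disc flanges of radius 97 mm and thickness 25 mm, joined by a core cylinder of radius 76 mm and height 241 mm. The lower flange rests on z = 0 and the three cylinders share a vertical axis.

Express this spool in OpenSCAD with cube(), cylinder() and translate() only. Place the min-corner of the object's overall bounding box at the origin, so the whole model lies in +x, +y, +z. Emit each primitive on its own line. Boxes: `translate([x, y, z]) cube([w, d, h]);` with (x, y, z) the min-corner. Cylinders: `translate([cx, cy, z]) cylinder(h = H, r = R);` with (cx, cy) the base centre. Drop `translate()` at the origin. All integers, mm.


translate([97, 97, 0]) cylinder(h = 25, r = 97);
translate([97, 97, 25]) cylinder(h = 241, r = 76);
translate([97, 97, 266]) cylinder(h = 25, r = 97);


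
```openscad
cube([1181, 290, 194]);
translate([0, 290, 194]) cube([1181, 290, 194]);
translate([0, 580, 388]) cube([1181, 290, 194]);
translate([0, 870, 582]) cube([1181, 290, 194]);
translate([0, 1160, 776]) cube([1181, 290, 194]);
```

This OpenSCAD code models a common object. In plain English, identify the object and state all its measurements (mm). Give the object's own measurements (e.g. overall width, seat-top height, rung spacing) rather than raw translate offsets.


A straight staircase of 5 solid steps. Each step is 1181 mm wide (x), 290 mm deep (y, the going) and 194 mm tall (the rise). The first step rests on the floor; each subsequent step sits one going further in +y and one rise higher in +z, directly behind and above the previous step with no overlap.


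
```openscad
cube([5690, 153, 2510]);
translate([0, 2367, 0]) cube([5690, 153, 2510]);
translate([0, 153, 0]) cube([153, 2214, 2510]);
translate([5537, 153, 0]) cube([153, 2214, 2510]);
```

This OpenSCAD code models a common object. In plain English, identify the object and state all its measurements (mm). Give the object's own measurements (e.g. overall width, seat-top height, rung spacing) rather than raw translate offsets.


The wall frame of a small rectangular building: four walls, each 2510 mm tall and 153 mm thick, enclosing a footprint 5690 mm (x) by 2520 mm (y) outside-to-outside, with no floor or roof. The front and back walls (the −y and +y sides) span the full width; the two side walls fit between them.


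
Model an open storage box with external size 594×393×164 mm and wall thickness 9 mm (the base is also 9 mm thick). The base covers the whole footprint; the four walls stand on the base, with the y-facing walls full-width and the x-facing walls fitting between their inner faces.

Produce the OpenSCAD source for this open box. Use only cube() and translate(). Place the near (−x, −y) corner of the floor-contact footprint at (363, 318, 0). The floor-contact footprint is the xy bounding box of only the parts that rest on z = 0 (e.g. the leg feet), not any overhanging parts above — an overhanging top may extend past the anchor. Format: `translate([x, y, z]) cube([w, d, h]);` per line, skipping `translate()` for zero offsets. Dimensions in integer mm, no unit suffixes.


translate([363, 318, 0]) cube([594, 393, 9]);
translate([363, 318, 9]) cube([594, 9, 155]);
translate([363, 702, 9]) cube([594, 9, 155]);
translate([363, 327, 9]) cube([9, 375, 155]);
translate([948, 327, 9]) cube([9, 375, 155]);


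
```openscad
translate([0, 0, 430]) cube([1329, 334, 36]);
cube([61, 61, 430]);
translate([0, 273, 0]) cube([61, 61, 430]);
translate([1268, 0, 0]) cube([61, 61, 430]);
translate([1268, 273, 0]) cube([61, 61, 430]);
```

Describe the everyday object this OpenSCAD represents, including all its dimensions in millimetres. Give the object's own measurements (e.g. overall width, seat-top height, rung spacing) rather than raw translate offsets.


A long wooden bench with a 1329 mm (x) × 334 mm (y) seat, 36 mm thick, its top surface 466 mm above the floor. Four 61 mm square legs at the seat corners, flush with the edges, run from z = 0 to the seat underside.


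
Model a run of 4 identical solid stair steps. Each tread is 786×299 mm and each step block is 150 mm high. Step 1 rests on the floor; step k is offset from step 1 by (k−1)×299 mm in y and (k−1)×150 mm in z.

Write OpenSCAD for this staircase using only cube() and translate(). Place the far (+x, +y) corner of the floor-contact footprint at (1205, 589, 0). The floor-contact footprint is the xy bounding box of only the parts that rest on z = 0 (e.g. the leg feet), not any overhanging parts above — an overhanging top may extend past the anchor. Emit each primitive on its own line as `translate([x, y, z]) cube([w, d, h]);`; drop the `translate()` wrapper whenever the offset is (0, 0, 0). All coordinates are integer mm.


translate([419, 290, 0]) cube([786, 299, 150]);
translate([419, 589, 150]) cube([786, 299, 150]);
translate([419, 888, 300]) cube([786, 299, 150]);
translate([419, 1187, 450]) cube([786, 299, 150]);


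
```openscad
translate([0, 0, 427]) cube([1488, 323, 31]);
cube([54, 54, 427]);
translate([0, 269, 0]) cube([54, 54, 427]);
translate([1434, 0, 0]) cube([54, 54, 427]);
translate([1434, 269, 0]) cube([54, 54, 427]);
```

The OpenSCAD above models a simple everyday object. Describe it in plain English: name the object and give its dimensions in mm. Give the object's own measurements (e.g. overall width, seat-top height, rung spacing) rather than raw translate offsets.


A bench: a 1488×323 mm seat slab, 31 mm thick, top at z = 458 mm, on four 54×54 mm square legs flush with the seat corners and standing on z = 0.


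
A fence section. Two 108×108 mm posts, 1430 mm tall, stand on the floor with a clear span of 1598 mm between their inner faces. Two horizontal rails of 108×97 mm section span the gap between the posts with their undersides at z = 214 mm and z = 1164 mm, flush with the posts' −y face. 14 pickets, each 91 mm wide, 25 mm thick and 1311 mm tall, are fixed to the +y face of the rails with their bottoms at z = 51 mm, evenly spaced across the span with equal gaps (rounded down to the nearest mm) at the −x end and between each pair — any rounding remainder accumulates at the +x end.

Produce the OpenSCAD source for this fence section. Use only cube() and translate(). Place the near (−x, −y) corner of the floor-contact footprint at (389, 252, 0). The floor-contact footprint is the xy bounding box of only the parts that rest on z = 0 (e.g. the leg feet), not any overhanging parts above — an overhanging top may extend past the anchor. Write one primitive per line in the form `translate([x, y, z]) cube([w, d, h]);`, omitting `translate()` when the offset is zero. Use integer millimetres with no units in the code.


translate([389, 252, 0]) cube([108, 108, 1430]);
translate([2095, 252, 0]) cube([108, 108, 1430]);
translate([497, 252, 214]) cube([1598, 108, 97]);
translate([497, 252, 1164]) cube([1598, 108, 97]);
translate([518, 360, 51]) cube([91, 25, 1311]);
translate([630, 360, 51]) cube([91, 25, 1311]);
translate([742, 360, 51]) cube([91, 25, 1311]);
translate([854, 360, 51]) cube([91, 25, 1311]);
translate([966, 360, 51]) cube([91, 25, 1311]);
translate([1078, 360, 51]) cube([91, 25, 1311]);
translate([1190, 360, 51]) cube([91, 25, 1311]);
translate([1302, 360, 51]) cube([91, 25, 1311]);
translate([1414, 360, 51]) cube([91, 25, 1311]);
translate([1526, 360, 51]) cube([91, 25, 1311]);
translate([1638, 360, 51]) cube([91, 25, 1311]);
translate([1750, 360, 51]) cube([91, 25, 1311]);
translate([1862, 360, 51]) cube([91, 25, 1311]);
translate([1974, 360, 51]) cube([91, 25, 1311]);


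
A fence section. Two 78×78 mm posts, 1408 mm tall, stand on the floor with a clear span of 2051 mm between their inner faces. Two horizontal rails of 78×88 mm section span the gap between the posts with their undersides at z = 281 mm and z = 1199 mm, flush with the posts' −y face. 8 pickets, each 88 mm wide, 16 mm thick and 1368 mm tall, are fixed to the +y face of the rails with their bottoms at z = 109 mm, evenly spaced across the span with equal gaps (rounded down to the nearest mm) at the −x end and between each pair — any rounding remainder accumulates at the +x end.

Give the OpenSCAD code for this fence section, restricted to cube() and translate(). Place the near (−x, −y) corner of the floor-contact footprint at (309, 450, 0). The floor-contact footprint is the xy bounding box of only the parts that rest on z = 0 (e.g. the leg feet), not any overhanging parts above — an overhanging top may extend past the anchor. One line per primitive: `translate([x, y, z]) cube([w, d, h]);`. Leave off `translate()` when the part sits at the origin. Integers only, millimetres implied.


translate([309, 450, 0]) cube([78, 78, 1408]);
translate([2438, 450, 0]) cube([78, 78, 1408]);
translate([387, 450, 281]) cube([2051, 78, 88]);
translate([387, 450, 1199]) cube([2051, 78, 88]);
translate([536, 528, 109]) cube([88, 16, 1368]);
translate([773, 528, 109]) cube([88, 16, 1368]);
translate([1010, 528, 109]) cube([88, 16, 1368]);
translate([1247, 528, 109]) cube([88, 16, 1368]);
translate([1484, 528, 109]) cube([88, 16, 1368]);
translate([1721, 528, 109]) cube([88, 16, 1368]);
translate([1958, 528, 109]) cube([88, 16, 1368]);
translate([2195, 528, 109]) cube([88, 16, 1368]);


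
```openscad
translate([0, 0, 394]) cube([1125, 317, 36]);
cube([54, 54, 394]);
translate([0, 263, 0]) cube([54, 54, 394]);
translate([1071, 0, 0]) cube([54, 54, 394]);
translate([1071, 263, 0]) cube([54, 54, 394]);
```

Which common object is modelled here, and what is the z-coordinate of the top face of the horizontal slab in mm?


A bench. The seat-top height is 430 mm.

A long slab on four corner posts — a bench. The slab sits at z = 394 with thickness 36, so the top is 394 + 36 = 430 mm.


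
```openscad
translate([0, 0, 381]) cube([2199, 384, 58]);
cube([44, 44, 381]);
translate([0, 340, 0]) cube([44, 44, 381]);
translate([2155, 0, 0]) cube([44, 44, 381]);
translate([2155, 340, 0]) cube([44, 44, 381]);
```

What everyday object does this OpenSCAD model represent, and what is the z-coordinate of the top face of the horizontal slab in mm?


A bench. The seat-top height is 439 mm.

A long slab on four corner posts — a bench. The slab sits at z = 381 with thickness 58, so the top is 381 + 58 = 439 mm.


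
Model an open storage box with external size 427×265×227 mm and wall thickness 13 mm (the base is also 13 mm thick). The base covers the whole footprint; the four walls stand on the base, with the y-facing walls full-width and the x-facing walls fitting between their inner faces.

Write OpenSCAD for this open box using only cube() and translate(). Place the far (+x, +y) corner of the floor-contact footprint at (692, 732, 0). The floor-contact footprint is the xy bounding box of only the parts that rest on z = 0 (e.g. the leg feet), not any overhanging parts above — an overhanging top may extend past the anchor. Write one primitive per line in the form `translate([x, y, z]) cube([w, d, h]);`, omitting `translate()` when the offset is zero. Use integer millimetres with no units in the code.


translate([265, 467, 0]) cube([427, 265, 13]);
translate([265, 467, 13]) cube([427, 13, 214]);
translate([265, 719, 13]) cube([427, 13, 214]);
translate([265, 480, 13]) cube([13, 239, 214]);
translate([679, 480, 13]) cube([13, 239, 214]);
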